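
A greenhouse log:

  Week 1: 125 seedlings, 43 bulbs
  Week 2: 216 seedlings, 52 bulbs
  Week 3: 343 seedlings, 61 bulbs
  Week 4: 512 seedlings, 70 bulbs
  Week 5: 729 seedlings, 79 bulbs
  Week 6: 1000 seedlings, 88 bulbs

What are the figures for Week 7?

Seedlings goes 125, 216, 343, 512, 729, 1000 → 1331 (perfect cubes: 5³, 6³, 7³, …).
Bulbs goes 43, 52, 61, 70, 79, 88 → 97 (+9 each step).
Combining the parts gives 1331 seedlings, 97 bulbs.

1331 seedlings, 97 bulbs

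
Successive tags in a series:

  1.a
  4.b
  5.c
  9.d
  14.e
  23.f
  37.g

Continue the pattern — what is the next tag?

First component: 1, 4, 5, 9, 14, 23, 37 → 60 (each term is the sum of the two before it).
For the letter, letters move forward 1 place in the alphabet: a, b, c, d, e, f, g → h.
So the next tag is 60.h.

60.h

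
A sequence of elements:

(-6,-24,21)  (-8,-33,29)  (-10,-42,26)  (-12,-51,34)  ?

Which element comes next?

(-14,-60,31)

First slot goes -6, -8, -10, -12 → -14 (−2 each step).
Second slot: −9 each step; -24, -33, -42, -51 → -60.
Third slot goes 21, 29, 26, 34 → 31 (alternating steps +8, −3, +8, −3, …).
So the next element is (-14,-60,31).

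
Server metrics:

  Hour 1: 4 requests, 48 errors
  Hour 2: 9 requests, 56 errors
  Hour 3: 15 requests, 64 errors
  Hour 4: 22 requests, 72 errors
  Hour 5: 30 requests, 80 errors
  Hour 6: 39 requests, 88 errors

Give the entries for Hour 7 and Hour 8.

49 requests, 96 errors; 60 requests, 104 errors

Requests goes 4, 9, 15, 22, 30, 39 → 49 → 60 (differences are 5, 6, 7, … (increasing by 1 each time)).
Errors: +8 each step; 48, 56, 64, 72, 80, 88 → 96 → 104.
So the next two rows are 49 requests, 96 errors and 60 requests, 104 errors.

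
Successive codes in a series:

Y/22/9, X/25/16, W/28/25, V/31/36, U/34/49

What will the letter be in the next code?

T

Letter: Y, X, W, V, U → T (letters move back 1 place in the alphabet).
Second component: +3 each step; 22, 25, 28, 31, 34 → 37.
Third component: perfect squares: 3², 4², 5², …; 9, 16, 25, 36, 49 → 64.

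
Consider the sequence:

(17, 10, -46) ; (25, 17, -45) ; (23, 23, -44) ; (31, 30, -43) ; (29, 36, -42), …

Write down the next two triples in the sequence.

First coordinate goes 17, 25, 23, 31, 29 → 37 → 35 (alternating steps +8, −2, +8, −2, …).
Second coordinate goes 10, 17, 23, 30, 36 → 43 → 49 (alternating steps +7, +6, +7, +6, …).
For the third coordinate, +1 each step: -46, -45, -44, -43, -42 → -41 → -40.
Putting the parts together: (37, 43, -41) and then (35, 49, -40).

(37, 43, -41), (35, 49, -40)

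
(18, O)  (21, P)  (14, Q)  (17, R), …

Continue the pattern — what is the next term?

(10, S)

First value: alternating steps +3, −7, +3, −7, …; 18, 21, 14, 17 → 10.
Letter — letters move forward 1 place in the alphabet: O, P, Q, R → S.
So the next term is (10, S).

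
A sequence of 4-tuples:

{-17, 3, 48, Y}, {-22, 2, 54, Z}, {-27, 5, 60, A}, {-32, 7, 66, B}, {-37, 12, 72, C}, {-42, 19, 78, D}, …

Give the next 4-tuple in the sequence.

{-47, 31, 84, E}

For the first value, −5 each step: -17, -22, -27, -32, -37, -42 → -47.
Second value: each term is the sum of the two before it; 3, 2, 5, 7, 12, 19 → 31.
Third value: +6 each step; 48, 54, 60, 66, 72, 78 → 84.
Letter: letters move forward 1 place in the alphabet, wrapping Z→A, so Y, Z, A, B, C, D → E.
Combining the parts gives {-47, 31, 84, E}.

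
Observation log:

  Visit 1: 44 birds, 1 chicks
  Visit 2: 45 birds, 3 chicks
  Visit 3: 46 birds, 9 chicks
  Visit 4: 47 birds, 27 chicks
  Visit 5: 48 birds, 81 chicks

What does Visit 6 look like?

49 birds, 243 chicks

Birds: 44, 45, 46, 47, 48 → 49 (+1 each step).
Chicks goes 1, 3, 9, 27, 81 → 243 (×3 each step).
So the next record is 49 birds, 243 chicks.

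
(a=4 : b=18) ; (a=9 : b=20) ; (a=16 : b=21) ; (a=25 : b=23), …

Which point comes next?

(a=36 : b=24)

A: differences are 5, 7, 9, … (increasing by 2 each time); 4, 9, 16, 25 → 36.
B: alternating steps +2, +1, +2, +1, …; 18, 20, 21, 23 → 24.
Putting it together: (a=36 : b=24).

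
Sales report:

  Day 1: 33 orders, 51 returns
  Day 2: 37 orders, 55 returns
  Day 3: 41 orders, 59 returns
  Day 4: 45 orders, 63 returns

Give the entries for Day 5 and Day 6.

Orders — +4 each step: 33, 37, 41, 45 → 49 → 53.
Returns: +4 each step, so 51, 55, 59, 63 → 67 → 71.
Putting the parts together: 49 orders, 67 returns and then 53 orders, 71 returns.

49 orders, 67 returns; 53 orders, 71 returns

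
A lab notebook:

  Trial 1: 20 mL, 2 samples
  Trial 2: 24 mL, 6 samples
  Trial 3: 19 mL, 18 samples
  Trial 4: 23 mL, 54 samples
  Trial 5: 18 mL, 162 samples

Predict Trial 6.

22 mL, 486 samples

ML — alternating steps +4, −5, +4, −5, …: 20, 24, 19, 23, 18 → 22.
Samples goes 2, 6, 18, 54, 162 → 486 (×3 each step).
Putting it together: 22 mL, 486 samples.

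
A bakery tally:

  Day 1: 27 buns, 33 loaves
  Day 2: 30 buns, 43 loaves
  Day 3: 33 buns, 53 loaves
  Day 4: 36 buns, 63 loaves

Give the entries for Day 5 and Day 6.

39 buns, 73 loaves; 42 buns, 83 loaves

Buns — +3 each step: 27, 30, 33, 36 → 39 → 42.
Loaves — +10 each step: 33, 43, 53, 63 → 73 → 83.
Putting the parts together: 39 buns, 73 loaves and then 42 buns, 83 loaves.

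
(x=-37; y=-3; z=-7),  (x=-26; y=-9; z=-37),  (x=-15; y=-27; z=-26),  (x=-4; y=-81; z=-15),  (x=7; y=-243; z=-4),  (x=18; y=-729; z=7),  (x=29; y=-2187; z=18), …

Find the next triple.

X — +11 each step: -37, -26, -15, -4, 7, 18, 29 → 40.
Y: ×3 each step, so -3, -9, -27, -81, -243, -729, -2187 → -6561.
For the z, always the previous value of the x: -7, -37, -26, -15, -4, 7, 18 → 29.
So the next triple is (x=40; y=-6561; z=29).

(x=40; y=-6561; z=29)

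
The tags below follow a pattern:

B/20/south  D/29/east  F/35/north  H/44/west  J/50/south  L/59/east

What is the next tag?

N/65/north

Letter: letters move forward 2 places in the alphabet; B, D, F, H, J, L → N.
Second component goes 20, 29, 35, 44, 50, 59 → 65 (alternating steps +9, +6, +9, +6, …).
Direction — repeats south → east → north → west: south, east, north, west, south, east → north.
Putting it together: N/65/north.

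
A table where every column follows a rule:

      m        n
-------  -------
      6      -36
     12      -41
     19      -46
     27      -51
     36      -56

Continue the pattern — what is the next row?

46  -61

Column m: differences are 6, 7, 8, … (increasing by 1 each time); 6, 12, 19, 27, 36 → 46.
Column n: -36, -41, -46, -51, -56 → -61 (−5 each step).
Combining the parts gives 46  -61.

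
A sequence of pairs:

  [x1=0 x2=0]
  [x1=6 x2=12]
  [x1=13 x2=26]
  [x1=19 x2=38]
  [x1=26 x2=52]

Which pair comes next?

[x1=32 x2=64]

X1: alternating steps +6, +7, +6, +7, …; 0, 6, 13, 19, 26 → 32.
X2: 0, 12, 26, 38, 52 → 64 (always 2 × the x1).
Combining the parts gives [x1=32 x2=64].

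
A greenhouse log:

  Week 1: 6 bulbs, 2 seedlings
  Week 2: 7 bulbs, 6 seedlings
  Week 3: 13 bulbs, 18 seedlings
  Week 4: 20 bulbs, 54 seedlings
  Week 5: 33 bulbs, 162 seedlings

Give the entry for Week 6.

53 bulbs, 486 seedlings

Bulbs: each term is the sum of the two before it; 6, 7, 13, 20, 33 → 53.
Seedlings: ×3 each step, so 2, 6, 18, 54, 162 → 486.
So the next record is 53 bulbs, 486 seedlings.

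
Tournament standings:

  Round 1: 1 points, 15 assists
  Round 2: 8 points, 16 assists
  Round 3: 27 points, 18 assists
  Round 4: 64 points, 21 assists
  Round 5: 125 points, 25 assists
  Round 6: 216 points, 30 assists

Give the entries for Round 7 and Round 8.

343 points, 36 assists; 512 points, 43 assists

Points: perfect cubes: 1³, 2³, 3³, …; 1, 8, 27, 64, 125, 216 → 343 → 512.
Assists: differences are 1, 2, 3, … (increasing by 1 each time); 15, 16, 18, 21, 25, 30 → 36 → 43.
Putting the parts together: 343 points, 36 assists and then 512 points, 43 assists.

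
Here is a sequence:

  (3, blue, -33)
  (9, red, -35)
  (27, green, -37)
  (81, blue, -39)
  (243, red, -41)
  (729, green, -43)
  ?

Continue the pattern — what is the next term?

(2187, blue, -45)

First entry: ×3 each step, so 3, 9, 27, 81, 243, 729 → 2187.
Colour — repeats blue → red → green: blue, red, green, blue, red, green → blue.
Third entry — −2 each step: -33, -35, -37, -39, -41, -43 → -45.
Combining the parts gives (2187, blue, -45).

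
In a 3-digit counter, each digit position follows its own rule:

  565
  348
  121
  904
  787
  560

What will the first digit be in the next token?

First digit goes 5, 3, 1, 9, 7, 5 → 3 (−2 each step, mod 10).
Second digit — −2 each step, mod 10: 6, 4, 2, 0, 8, 6 → 4.
Third digit: +3 each step, mod 10, so 5, 8, 1, 4, 7, 0 → 3.

3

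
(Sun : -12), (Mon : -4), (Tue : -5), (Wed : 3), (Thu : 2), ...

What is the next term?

(Fri : 10)

Day: runs through the weekdays Mon→Sun, so Sun, Mon, Tue, Wed, Thu → Fri.
Second value: alternating steps +8, −1, +8, −1, …; -12, -4, -5, 3, 2 → 10.
So the next term is (Fri : 10).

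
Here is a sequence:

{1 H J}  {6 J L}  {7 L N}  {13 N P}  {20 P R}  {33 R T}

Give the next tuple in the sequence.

First entry: each term is the sum of the two before it, so 1, 6, 7, 13, 20, 33 → 53.
For the first letter, letters move forward 2 places in the alphabet: H, J, L, N, P, R → T.
Second letter: letters move forward 2 places in the alphabet; J, L, N, P, R, T → V.
Putting it together: {53 T V}.

{53 T V}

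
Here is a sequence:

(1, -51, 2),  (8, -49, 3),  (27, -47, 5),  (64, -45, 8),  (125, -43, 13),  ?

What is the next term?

(216, -41, 21)

First value goes 1, 8, 27, 64, 125 → 216 (perfect cubes: 1³, 2³, 3³, …).
Second value goes -51, -49, -47, -45, -43 → -41 (+2 each step).
Third value: each term is the sum of the two before it, so 2, 3, 5, 8, 13 → 21.
Combining the parts gives (216, -41, 21).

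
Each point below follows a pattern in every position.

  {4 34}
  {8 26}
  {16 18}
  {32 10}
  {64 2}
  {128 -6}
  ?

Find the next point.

{256 -14}

First entry: ×2 each step, so 4, 8, 16, 32, 64, 128 → 256.
Second entry: −8 each step; 34, 26, 18, 10, 2, -6 → -14.
Putting it together: {256 -14}.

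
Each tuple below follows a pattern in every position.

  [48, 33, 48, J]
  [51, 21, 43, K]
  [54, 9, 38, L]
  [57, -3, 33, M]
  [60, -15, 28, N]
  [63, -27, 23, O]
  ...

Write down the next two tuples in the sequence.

First coordinate: 48, 51, 54, 57, 60, 63 → 66 → 69 (+3 each step).
Second coordinate: −12 each step, so 33, 21, 9, -3, -15, -27 → -39 → -51.
Third coordinate: −5 each step; 48, 43, 38, 33, 28, 23 → 18 → 13.
Letter: letters move forward 1 place in the alphabet, so J, K, L, M, N, O → P → Q.
So the next two tuples are [66, -39, 18, P] and [69, -51, 13, Q].

[66, -39, 18, P], [69, -51, 13, Q]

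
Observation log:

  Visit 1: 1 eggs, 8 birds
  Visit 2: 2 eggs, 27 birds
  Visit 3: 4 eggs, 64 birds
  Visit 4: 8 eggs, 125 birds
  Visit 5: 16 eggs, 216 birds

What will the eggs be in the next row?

Eggs — ×2 each step: 1, 2, 4, 8, 16 → 32.

32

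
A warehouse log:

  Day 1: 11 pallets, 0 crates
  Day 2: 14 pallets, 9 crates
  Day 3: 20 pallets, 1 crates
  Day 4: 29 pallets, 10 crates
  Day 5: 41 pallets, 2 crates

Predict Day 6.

Pallets: differences are 3, 6, 9, … (increasing by 3 each time), so 11, 14, 20, 29, 41 → 56.
Crates: 0, 9, 1, 10, 2 → 11 (alternating steps +9, −8, +9, −8, …).
Putting it together: 56 pallets, 11 crates.

56 pallets, 11 crates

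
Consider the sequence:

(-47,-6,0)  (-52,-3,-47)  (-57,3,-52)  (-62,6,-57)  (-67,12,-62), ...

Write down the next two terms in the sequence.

For the first value, −5 each step: -47, -52, -57, -62, -67 → -72 → -77.
Second value: alternating steps +3, +6, +3, +6, …; -6, -3, 3, 6, 12 → 15 → 21.
Third value — always the previous value of the first value: 0, -47, -52, -57, -62 → -67 → -72.
So the next two terms are (-72,15,-67) and (-77,21,-72).

(-72,15,-67), (-77,21,-72)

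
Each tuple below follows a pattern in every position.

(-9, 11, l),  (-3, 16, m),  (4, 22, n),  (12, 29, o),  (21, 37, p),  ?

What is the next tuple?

First value: differences are 6, 7, 8, … (increasing by 1 each time); -9, -3, 4, 12, 21 → 31.
For the second value, differences are 5, 6, 7, … (increasing by 1 each time): 11, 16, 22, 29, 37 → 46.
Letter: letters move forward 1 place in the alphabet; l, m, n, o, p → q.
Putting it together: (31, 46, q).

(31, 46, q)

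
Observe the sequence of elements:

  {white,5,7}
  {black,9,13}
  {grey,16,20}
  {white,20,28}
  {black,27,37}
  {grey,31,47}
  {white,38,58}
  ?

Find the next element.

Shade — repeats white → black → grey: white, black, grey, white, black, grey, white → black.
For the second component, alternating steps +4, +7, +4, +7, …: 5, 9, 16, 20, 27, 31, 38 → 42.
Third component — differences are 6, 7, 8, … (increasing by 1 each time): 7, 13, 20, 28, 37, 47, 58 → 70.
Combining the parts gives {black,42,70}.

{black,42,70}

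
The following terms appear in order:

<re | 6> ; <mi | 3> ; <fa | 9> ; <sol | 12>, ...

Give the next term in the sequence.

<la | 21>

Note: re, mi, fa, sol → la (runs through the solfège scale do→ti).
Second value — each term is the sum of the two before it: 6, 3, 9, 12 → 21.
Putting it together: <la | 21>.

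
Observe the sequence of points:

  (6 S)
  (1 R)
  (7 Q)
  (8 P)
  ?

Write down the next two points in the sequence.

First part — each term is the sum of the two before it: 6, 1, 7, 8 → 15 → 23.
Letter: letters move back 1 place in the alphabet, so S, R, Q, P → O → N.
So the next two points are (15 O) and (23 N).

(15 O), (23 N)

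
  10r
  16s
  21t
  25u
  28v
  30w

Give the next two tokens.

31x then 31y

First component: differences are 6, 5, 4, … (decreasing by 1 each time); 10, 16, 21, 25, 28, 30 → 31 → 31.
Letter: letters move forward 1 place in the alphabet, so r, s, t, u, v, w → x → y.
Putting the parts together: 31x and then 31y.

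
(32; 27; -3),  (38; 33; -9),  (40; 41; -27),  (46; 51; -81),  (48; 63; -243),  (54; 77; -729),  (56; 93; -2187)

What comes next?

(62; 111; -6561)

First slot goes 32, 38, 40, 46, 48, 54, 56 → 62 (alternating steps +6, +2, +6, +2, …).
Second slot: 27, 33, 41, 51, 63, 77, 93 → 111 (differences are 6, 8, 10, … (increasing by 2 each time)).
For the third slot, ×3 each step: -3, -9, -27, -81, -243, -729, -2187 → -6561.
Putting it together: (62; 111; -6561).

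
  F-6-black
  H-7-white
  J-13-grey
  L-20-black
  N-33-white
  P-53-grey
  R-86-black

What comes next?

For the letter, letters move forward 2 places in the alphabet: F, H, J, L, N, P, R → T.
Second component: each term is the sum of the two before it; 6, 7, 13, 20, 33, 53, 86 → 139.
For the shade, repeats black → white → grey: black, white, grey, black, white, grey, black → white.
Combining the parts gives T-139-white.

T-139-white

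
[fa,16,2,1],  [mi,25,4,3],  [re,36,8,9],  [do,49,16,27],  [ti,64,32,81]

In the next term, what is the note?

Note — runs backward through the solfège scale do→ti: fa, mi, re, do, ti → la.

la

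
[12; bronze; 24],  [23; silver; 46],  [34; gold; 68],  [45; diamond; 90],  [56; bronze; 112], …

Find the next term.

[67; silver; 134]

First coordinate: +11 each step; 12, 23, 34, 45, 56 → 67.
Rank: repeats bronze → silver → gold → diamond, so bronze, silver, gold, diamond, bronze → silver.
Third coordinate — always 2 × the first coordinate: 24, 46, 68, 90, 112 → 134.
Putting it together: [67; silver; 134].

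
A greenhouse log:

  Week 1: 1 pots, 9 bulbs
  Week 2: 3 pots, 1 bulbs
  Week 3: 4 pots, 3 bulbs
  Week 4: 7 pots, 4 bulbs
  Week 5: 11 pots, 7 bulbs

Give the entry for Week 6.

18 pots, 11 bulbs

Pots: each term is the sum of the two before it, so 1, 3, 4, 7, 11 → 18.
For the bulbs, always the previous value of the pots: 9, 1, 3, 4, 7 → 11.
So the next line is 18 pots, 11 bulbs.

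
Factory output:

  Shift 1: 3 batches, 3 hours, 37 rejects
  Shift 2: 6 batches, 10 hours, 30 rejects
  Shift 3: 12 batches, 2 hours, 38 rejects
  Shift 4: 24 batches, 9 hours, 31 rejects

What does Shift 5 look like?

Batches: 3, 6, 12, 24 → 48 (×2 each step).
Hours: 3, 10, 2, 9 → 1 (alternating steps +7, −8, +7, −8, …).
Rejects: together with the hours always sums to 40, so 37, 30, 38, 31 → 39.
So the next line is 48 batches, 1 hours, 39 rejects.

48 batches, 1 hours, 39 rejects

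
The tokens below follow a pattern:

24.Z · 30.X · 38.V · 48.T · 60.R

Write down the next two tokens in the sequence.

First component goes 24, 30, 38, 48, 60 → 74 → 90 (differences are 6, 8, 10, … (increasing by 2 each time)).
For the letter, letters move back 2 places in the alphabet: Z, X, V, T, R → P → N.
So the next two tokens are 74.P and 90.N.

74.P, 90.N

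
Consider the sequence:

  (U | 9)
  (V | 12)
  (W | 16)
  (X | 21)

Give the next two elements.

Letter: U, V, W, X → Y → Z (letters move forward 1 place in the alphabet).
Second part: differences are 3, 4, 5, … (increasing by 1 each time), so 9, 12, 16, 21 → 27 → 34.
So the next two elements are (Y | 27) and (Z | 34).

(Y | 27), (Z | 34)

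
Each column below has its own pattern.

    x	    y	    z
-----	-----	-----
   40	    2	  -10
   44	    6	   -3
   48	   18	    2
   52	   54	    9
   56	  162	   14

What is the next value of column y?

486

Column x: 40, 44, 48, 52, 56 → 60 (+4 each step).
For the column y, ×3 each step: 2, 6, 18, 54, 162 → 486.
Column z goes -10, -3, 2, 9, 14 → 21 (alternating steps +7, +5, +7, +5, …).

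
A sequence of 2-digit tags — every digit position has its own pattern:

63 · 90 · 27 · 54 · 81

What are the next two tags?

For the first digit, +3 each step, mod 10: 6, 9, 2, 5, 8 → 1 → 4.
Second digit: −3 each step, mod 10; 3, 0, 7, 4, 1 → 8 → 5.
So the next two tags are 18 and 45.

18, 45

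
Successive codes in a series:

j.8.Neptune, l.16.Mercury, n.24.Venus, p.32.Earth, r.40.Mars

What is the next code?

t.48.Jupiter

Letter: letters move forward 2 places in the alphabet; j, l, n, p, r → t.
For the second component, +8 each step: 8, 16, 24, 32, 40 → 48.
For the planet, runs through the planets Mercury→Neptune: Neptune, Mercury, Venus, Earth, Mars → Jupiter.
Combining the parts gives t.48.Jupiter.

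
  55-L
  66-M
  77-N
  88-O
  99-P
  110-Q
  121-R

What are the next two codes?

132-S, 143-T

First component: 55, 66, 77, 88, 99, 110, 121 → 132 → 143 (+11 each step).
Letter — letters move forward 1 place in the alphabet: L, M, N, O, P, Q, R → S → T.
So the next two codes are 132-S and 143-T.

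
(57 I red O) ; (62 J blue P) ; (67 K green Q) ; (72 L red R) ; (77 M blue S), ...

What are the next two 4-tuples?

(82 N green T), (87 O red U)

First entry goes 57, 62, 67, 72, 77 → 82 → 87 (+5 each step).
First letter — letters move forward 1 place in the alphabet: I, J, K, L, M → N → O.
Colour — repeats red → blue → green: red, blue, green, red, blue → green → red.
Second letter goes O, P, Q, R, S → T → U (letters move forward 1 place in the alphabet).
Putting the parts together: (82 N green T) and then (87 O red U).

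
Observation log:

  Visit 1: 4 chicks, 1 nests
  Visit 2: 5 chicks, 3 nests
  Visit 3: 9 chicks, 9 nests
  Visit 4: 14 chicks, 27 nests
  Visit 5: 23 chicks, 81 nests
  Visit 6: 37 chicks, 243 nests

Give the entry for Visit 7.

60 chicks, 729 nests

Chicks goes 4, 5, 9, 14, 23, 37 → 60 (each term is the sum of the two before it).
Nests: ×3 each step; 1, 3, 9, 27, 81, 243 → 729.
So the next row is 60 chicks, 729 nests.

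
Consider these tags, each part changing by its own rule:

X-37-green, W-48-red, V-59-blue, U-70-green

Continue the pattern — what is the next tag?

Letter goes X, W, V, U → T (letters move back 1 place in the alphabet).
Second component: 37, 48, 59, 70 → 81 (+11 each step).
Colour: green, red, blue, green → red (repeats green → red → blue).
Combining the parts gives T-81-red.

T-81-red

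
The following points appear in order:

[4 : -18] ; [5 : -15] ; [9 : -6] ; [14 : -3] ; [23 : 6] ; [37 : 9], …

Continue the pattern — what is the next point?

[60 : 18]

For the first part, each term is the sum of the two before it: 4, 5, 9, 14, 23, 37 → 60.
Second part goes -18, -15, -6, -3, 6, 9 → 18 (alternating steps +3, +9, +3, +9, …).
So the next point is [60 : 18].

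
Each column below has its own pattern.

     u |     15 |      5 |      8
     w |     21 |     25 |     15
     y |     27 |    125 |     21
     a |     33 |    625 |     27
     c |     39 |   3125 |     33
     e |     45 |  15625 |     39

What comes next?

Letter: u, w, y, a, c, e → g (letters move forward 2 places in the alphabet, wrapping Z→A).
Second component: 15, 21, 27, 33, 39, 45 → 51 (+6 each step).
For the third component, ×5 each step: 5, 25, 125, 625, 3125, 15625 → 78125.
Fourth component: 8, 15, 21, 27, 33, 39 → 45 (always the previous value of the second component).
Combining the parts gives g  51  78125  45.

g  51  78125  45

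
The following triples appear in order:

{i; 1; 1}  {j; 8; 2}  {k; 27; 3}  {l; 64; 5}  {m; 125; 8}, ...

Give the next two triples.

Letter: letters move forward 1 place in the alphabet; i, j, k, l, m → n → o.
For the second slot, perfect cubes: 1³, 2³, 3³, …: 1, 8, 27, 64, 125 → 216 → 343.
Third slot: each term is the sum of the two before it, so 1, 2, 3, 5, 8 → 13 → 21.
Putting the parts together: {n; 216; 13} and then {o; 343; 21}.

{n; 216; 13}, {o; 343; 21}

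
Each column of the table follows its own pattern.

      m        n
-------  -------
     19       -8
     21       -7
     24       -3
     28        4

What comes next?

33  14

Column m: differences are 2, 3, 4, … (increasing by 1 each time); 19, 21, 24, 28 → 33.
Column n — differences are 1, 4, 7, … (increasing by 3 each time): -8, -7, -3, 4 → 14.
So the next row is 33  14.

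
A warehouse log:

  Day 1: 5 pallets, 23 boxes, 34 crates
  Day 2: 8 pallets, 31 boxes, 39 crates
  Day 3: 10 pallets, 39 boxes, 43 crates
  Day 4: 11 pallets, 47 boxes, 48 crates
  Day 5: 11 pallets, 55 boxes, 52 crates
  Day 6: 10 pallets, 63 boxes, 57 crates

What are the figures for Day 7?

8 pallets, 71 boxes, 61 crates

For the pallets, differences are 3, 2, 1, … (decreasing by 1 each time): 5, 8, 10, 11, 11, 10 → 8.
Boxes: 23, 31, 39, 47, 55, 63 → 71 (+8 each step).
For the crates, alternating steps +5, +4, +5, +4, …: 34, 39, 43, 48, 52, 57 → 61.
Combining the parts gives 8 pallets, 71 boxes, 61 crates.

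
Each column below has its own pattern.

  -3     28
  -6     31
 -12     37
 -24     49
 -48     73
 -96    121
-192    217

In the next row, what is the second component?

409

First component — ×2 each step: -3, -6, -12, -24, -48, -96, -192 → -384.
Second component: together with the first component always sums to 25; 28, 31, 37, 49, 73, 121, 217 → 409.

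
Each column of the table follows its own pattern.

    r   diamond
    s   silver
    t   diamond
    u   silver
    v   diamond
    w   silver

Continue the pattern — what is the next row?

x  diamond

Letter: r, s, t, u, v, w → x (letters move forward 1 place in the alphabet).
Rank goes diamond, silver, diamond, silver, diamond, silver → diamond (alternates diamond ↔ silver).
So the next row is x  diamond.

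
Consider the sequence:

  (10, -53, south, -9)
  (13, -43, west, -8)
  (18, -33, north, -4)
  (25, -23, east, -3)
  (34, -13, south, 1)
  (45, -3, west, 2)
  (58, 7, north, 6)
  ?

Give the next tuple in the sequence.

(73, 17, east, 7)

First value: differences are 3, 5, 7, … (increasing by 2 each time); 10, 13, 18, 25, 34, 45, 58 → 73.
Second value: +10 each step; -53, -43, -33, -23, -13, -3, 7 → 17.
Direction goes south, west, north, east, south, west, north → east (repeats south → west → north → east).
Fourth value: alternating steps +1, +4, +1, +4, …, so -9, -8, -4, -3, 1, 2, 6 → 7.
Putting it together: (73, 17, east, 7).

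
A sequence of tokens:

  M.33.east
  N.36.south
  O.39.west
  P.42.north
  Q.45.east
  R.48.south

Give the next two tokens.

Letter — letters move forward 1 place in the alphabet: M, N, O, P, Q, R → S → T.
Second component: +3 each step, so 33, 36, 39, 42, 45, 48 → 51 → 54.
Direction: east, south, west, north, east, south → west → north (repeats east → south → west → north).
Putting the parts together: S.51.west and then T.54.north.

S.51.west, T.54.north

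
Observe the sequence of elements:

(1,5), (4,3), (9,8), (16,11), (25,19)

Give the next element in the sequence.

First entry — perfect squares: 1², 2², 3², …: 1, 4, 9, 16, 25 → 36.
For the second entry, each term is the sum of the two before it: 5, 3, 8, 11, 19 → 30.
So the next element is (36,30).

(36,30)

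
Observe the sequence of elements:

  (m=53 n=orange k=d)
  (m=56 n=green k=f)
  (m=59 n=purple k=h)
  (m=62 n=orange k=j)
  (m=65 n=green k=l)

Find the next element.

(m=68 n=purple k=n)

M goes 53, 56, 59, 62, 65 → 68 (+3 each step).
N — repeats orange → green → purple: orange, green, purple, orange, green → purple.
K: letters move forward 2 places in the alphabet, so d, f, h, j, l → n.
So the next element is (m=68 n=purple k=n).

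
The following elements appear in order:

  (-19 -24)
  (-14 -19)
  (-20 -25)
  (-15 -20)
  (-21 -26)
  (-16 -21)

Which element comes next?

For the first slot, alternating steps +5, −6, +5, −6, …: -19, -14, -20, -15, -21, -16 → -22.
Second slot: always 5 less than the first slot; -24, -19, -25, -20, -26, -21 → -27.
So the next element is (-22 -27).

(-22 -27)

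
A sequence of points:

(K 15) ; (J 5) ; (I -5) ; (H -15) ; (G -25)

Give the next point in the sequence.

(F -35)

Letter: letters move back 1 place in the alphabet; K, J, I, H, G → F.
Second slot: 15, 5, -5, -15, -25 → -35 (−10 each step).
So the next point is (F -35).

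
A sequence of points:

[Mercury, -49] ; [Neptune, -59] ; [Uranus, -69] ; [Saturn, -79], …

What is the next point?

Planet: runs backward through the planets Mercury→Neptune, so Mercury, Neptune, Uranus, Saturn → Jupiter.
Second component goes -49, -59, -69, -79 → -89 (−10 each step).
So the next point is [Jupiter, -89].

[Jupiter, -89]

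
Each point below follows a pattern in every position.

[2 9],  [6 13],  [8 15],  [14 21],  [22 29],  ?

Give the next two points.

First entry goes 2, 6, 8, 14, 22 → 36 → 58 (each term is the sum of the two before it).
Second entry — always 7 more than the first entry: 9, 13, 15, 21, 29 → 43 → 65.
Putting the parts together: [36 43] and then [58 65].

[36 43], [58 65]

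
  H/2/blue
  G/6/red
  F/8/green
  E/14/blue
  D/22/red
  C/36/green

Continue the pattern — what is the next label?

Letter: letters move back 1 place in the alphabet, so H, G, F, E, D, C → B.
For the second component, each term is the sum of the two before it: 2, 6, 8, 14, 22, 36 → 58.
Colour: repeats blue → red → green, so blue, red, green, blue, red, green → blue.
Putting it together: B/58/blue.

B/58/blue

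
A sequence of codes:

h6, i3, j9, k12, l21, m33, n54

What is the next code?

Letter: letters move forward 1 place in the alphabet, so h, i, j, k, l, m, n → o.
For the second component, each term is the sum of the two before it: 6, 3, 9, 12, 21, 33, 54 → 87.
Combining the parts gives o87.

o87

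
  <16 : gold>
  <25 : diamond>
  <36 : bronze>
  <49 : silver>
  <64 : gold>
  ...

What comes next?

For the first value, perfect squares: 4², 5², 6², …: 16, 25, 36, 49, 64 → 81.
Rank goes gold, diamond, bronze, silver, gold → diamond (repeats gold → diamond → bronze → silver).
Putting it together: <81 : diamond>.

<81 : diamond>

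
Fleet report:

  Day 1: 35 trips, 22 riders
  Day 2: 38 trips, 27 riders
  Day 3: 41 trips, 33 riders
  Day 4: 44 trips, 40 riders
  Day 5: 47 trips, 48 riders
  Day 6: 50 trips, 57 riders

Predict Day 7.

Trips: +3 each step, so 35, 38, 41, 44, 47, 50 → 53.
Riders: differences are 5, 6, 7, … (increasing by 1 each time), so 22, 27, 33, 40, 48, 57 → 67.
Putting it together: 53 trips, 67 riders.

53 trips, 67 riders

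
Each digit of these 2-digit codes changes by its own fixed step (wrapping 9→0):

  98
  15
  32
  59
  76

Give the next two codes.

93, 10

First digit: +2 each step, mod 10; 9, 1, 3, 5, 7 → 9 → 1.
For the second digit, −3 each step, mod 10: 8, 5, 2, 9, 6 → 3 → 0.
Putting the parts together: 93 and then 10.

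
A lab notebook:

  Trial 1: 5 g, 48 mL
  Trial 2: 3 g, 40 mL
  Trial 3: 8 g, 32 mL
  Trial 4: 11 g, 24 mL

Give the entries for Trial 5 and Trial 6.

19 g, 16 mL; 30 g, 8 mL

G: 5, 3, 8, 11 → 19 → 30 (each term is the sum of the two before it).
ML: −8 each step; 48, 40, 32, 24 → 16 → 8.
So the next two rows are 19 g, 16 mL and 30 g, 8 mL.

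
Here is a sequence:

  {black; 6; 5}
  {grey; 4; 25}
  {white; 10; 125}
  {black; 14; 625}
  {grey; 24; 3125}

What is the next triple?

{white; 38; 15625}

Shade: repeats black → grey → white; black, grey, white, black, grey → white.
For the second part, each term is the sum of the two before it: 6, 4, 10, 14, 24 → 38.
Third part: ×5 each step; 5, 25, 125, 625, 3125 → 15625.
Combining the parts gives {white; 38; 15625}.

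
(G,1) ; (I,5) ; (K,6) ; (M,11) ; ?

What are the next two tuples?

(O,17), (Q,28)

Letter: letters move forward 2 places in the alphabet, so G, I, K, M → O → Q.
Second coordinate: each term is the sum of the two before it; 1, 5, 6, 11 → 17 → 28.
Putting the parts together: (O,17) and then (Q,28).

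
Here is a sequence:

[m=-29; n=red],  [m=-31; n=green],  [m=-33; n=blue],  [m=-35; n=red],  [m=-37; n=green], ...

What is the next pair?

M: −2 each step; -29, -31, -33, -35, -37 → -39.
N: red, green, blue, red, green → blue (repeats red → green → blue).
Combining the parts gives [m=-39; n=blue].

[m=-39; n=blue]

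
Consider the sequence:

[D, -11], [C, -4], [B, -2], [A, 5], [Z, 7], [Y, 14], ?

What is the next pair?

Letter: letters move back 1 place in the alphabet, wrapping A→Z, so D, C, B, A, Z, Y → X.
Second part: -11, -4, -2, 5, 7, 14 → 16 (alternating steps +7, +2, +7, +2, …).
So the next pair is [X, 16].

[X, 16]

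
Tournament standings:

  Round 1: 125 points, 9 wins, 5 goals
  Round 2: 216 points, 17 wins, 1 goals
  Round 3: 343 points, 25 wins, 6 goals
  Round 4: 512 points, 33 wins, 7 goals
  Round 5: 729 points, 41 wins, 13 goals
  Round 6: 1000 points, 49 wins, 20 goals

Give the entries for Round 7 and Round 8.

Points: 125, 216, 343, 512, 729, 1000 → 1331 → 1728 (perfect cubes: 5³, 6³, 7³, …).
For the wins, +8 each step: 9, 17, 25, 33, 41, 49 → 57 → 65.
Goals — each term is the sum of the two before it: 5, 1, 6, 7, 13, 20 → 33 → 53.
Putting the parts together: 1331 points, 57 wins, 33 goals and then 1728 points, 65 wins, 53 goals.

1331 points, 57 wins, 33 goals; 1728 points, 65 wins, 53 goals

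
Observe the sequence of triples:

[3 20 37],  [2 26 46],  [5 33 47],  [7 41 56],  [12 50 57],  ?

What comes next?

First entry — each term is the sum of the two before it: 3, 2, 5, 7, 12 → 19.
Second entry goes 20, 26, 33, 41, 50 → 60 (differences are 6, 7, 8, … (increasing by 1 each time)).
Third entry: alternating steps +9, +1, +9, +1, …; 37, 46, 47, 56, 57 → 66.
So the next triple is [19 60 66].

[19 60 66]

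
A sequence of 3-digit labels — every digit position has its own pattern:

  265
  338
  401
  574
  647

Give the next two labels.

710, 883

First digit: +1 each step, mod 10; 2, 3, 4, 5, 6 → 7 → 8.
Second digit — −3 each step, mod 10: 6, 3, 0, 7, 4 → 1 → 8.
For the third digit, +3 each step, mod 10: 5, 8, 1, 4, 7 → 0 → 3.
Putting the parts together: 710 and then 883.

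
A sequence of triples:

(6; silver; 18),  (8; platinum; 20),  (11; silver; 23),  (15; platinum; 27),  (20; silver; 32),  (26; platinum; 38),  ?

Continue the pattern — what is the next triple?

For the first coordinate, differences are 2, 3, 4, … (increasing by 1 each time): 6, 8, 11, 15, 20, 26 → 33.
Metal: silver, platinum, silver, platinum, silver, platinum → silver (alternates silver ↔ platinum).
Third coordinate: always 12 more than the first coordinate; 18, 20, 23, 27, 32, 38 → 45.
So the next triple is (33; silver; 45).

(33; silver; 45)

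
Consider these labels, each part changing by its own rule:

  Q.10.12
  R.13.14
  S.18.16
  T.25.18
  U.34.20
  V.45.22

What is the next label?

Letter: letters move forward 1 place in the alphabet, so Q, R, S, T, U, V → W.
Second component goes 10, 13, 18, 25, 34, 45 → 58 (differences are 3, 5, 7, … (increasing by 2 each time)).
Third component — +2 each step: 12, 14, 16, 18, 20, 22 → 24.
Combining the parts gives W.58.24.

W.58.24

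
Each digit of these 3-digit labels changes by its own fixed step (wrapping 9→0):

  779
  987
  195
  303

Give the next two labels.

511, 729

For the first digit, +2 each step, mod 10: 7, 9, 1, 3 → 5 → 7.
For the second digit, +1 each step, mod 10: 7, 8, 9, 0 → 1 → 2.
Third digit: −2 each step, mod 10, so 9, 7, 5, 3 → 1 → 9.
Putting the parts together: 511 and then 729.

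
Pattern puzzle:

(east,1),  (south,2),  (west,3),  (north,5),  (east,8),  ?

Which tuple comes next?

(south,13)

Direction goes east, south, west, north, east → south (repeats east → south → west → north).
Second value: each term is the sum of the two before it, so 1, 2, 3, 5, 8 → 13.
So the next tuple is (south,13).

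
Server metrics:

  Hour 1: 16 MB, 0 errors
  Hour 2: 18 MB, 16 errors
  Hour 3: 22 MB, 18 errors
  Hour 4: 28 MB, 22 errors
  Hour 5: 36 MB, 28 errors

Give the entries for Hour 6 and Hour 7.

MB: differences are 2, 4, 6, … (increasing by 2 each time), so 16, 18, 22, 28, 36 → 46 → 58.
For the errors, always the previous value of the MB: 0, 16, 18, 22, 28 → 36 → 46.
Putting the parts together: 46 MB, 36 errors and then 58 MB, 46 errors.

46 MB, 36 errors; 58 MB, 46 errors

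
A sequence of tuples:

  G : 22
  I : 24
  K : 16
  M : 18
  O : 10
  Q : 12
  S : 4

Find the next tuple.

For the letter, letters move forward 2 places in the alphabet: G, I, K, M, O, Q, S → U.
Second coordinate: alternating steps +2, −8, +2, −8, …, so 22, 24, 16, 18, 10, 12, 4 → 6.
So the next tuple is U : 6.

U : 6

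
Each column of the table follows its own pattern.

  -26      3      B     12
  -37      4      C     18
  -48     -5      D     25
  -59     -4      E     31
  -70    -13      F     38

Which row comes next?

-81  -12  G  44

First component: -26, -37, -48, -59, -70 → -81 (−11 each step).
Second component: 3, 4, -5, -4, -13 → -12 (alternating steps +1, −9, +1, −9, …).
Letter — letters move forward 1 place in the alphabet: B, C, D, E, F → G.
Fourth component goes 12, 18, 25, 31, 38 → 44 (alternating steps +6, +7, +6, +7, …).
Putting it together: -81  -12  G  44.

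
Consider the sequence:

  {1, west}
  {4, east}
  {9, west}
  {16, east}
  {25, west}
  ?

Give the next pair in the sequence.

For the first value, perfect squares: 1², 2², 3², …: 1, 4, 9, 16, 25 → 36.
Direction — alternates west ↔ east: west, east, west, east, west → east.
So the next pair is {36, east}.

{36, east}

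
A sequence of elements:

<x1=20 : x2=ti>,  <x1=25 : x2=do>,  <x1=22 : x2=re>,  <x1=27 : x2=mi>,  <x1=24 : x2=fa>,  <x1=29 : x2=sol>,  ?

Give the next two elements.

<x1=26 : x2=la>, <x1=31 : x2=ti>

X1 goes 20, 25, 22, 27, 24, 29 → 26 → 31 (alternating steps +5, −3, +5, −3, …).
X2: runs through the solfège scale do→ti, so ti, do, re, mi, fa, sol → la → ti.
Putting the parts together: <x1=26 : x2=la> and then <x1=31 : x2=ti>.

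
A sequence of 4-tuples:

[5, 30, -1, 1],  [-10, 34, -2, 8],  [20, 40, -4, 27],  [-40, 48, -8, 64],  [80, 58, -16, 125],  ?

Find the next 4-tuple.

[-160, 70, -32, 216]

First value — ×(-2) each step: 5, -10, 20, -40, 80 → -160.
Second value — differences are 4, 6, 8, … (increasing by 2 each time): 30, 34, 40, 48, 58 → 70.
Third value — ×2 each step: -1, -2, -4, -8, -16 → -32.
Fourth value — perfect cubes: 1³, 2³, 3³, …: 1, 8, 27, 64, 125 → 216.
Putting it together: [-160, 70, -32, 216].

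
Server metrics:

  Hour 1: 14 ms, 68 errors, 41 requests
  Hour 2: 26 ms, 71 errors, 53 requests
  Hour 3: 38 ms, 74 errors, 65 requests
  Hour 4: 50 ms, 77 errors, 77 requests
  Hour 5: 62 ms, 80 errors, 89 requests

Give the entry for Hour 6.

Ms — +12 each step: 14, 26, 38, 50, 62 → 74.
Errors: +3 each step, so 68, 71, 74, 77, 80 → 83.
Requests: +12 each step, so 41, 53, 65, 77, 89 → 101.
Putting it together: 74 ms, 83 errors, 101 requests.

74 ms, 83 errors, 101 requests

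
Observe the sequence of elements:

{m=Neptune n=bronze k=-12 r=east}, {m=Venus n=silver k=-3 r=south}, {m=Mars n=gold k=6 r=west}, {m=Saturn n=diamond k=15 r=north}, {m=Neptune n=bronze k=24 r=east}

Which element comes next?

M: repeats Neptune → Venus → Mars → Saturn; Neptune, Venus, Mars, Saturn, Neptune → Venus.
N: repeats bronze → silver → gold → diamond; bronze, silver, gold, diamond, bronze → silver.
K goes -12, -3, 6, 15, 24 → 33 (+9 each step).
R: east, south, west, north, east → south (repeats east → south → west → north).
So the next element is {m=Venus n=silver k=33 r=south}.

{m=Venus n=silver k=33 r=south}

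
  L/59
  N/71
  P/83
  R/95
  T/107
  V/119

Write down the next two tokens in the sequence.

X/131, Z/143

For the letter, letters move forward 2 places in the alphabet: L, N, P, R, T, V → X → Z.
Second component goes 59, 71, 83, 95, 107, 119 → 131 → 143 (+12 each step).
So the next two tokens are X/131 and Z/143.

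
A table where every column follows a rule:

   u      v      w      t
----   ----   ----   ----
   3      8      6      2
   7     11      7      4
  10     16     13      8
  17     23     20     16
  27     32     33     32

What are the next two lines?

For the column u, each term is the sum of the two before it: 3, 7, 10, 17, 27 → 44 → 71.
For the column v, differences are 3, 5, 7, … (increasing by 2 each time): 8, 11, 16, 23, 32 → 43 → 56.
Column w goes 6, 7, 13, 20, 33 → 53 → 86 (each term is the sum of the two before it).
Column t: ×2 each step; 2, 4, 8, 16, 32 → 64 → 128.
So the next two lines are 44  43  53  64 and 71  56  86  128.

44  43  53  64; 71  56  86  128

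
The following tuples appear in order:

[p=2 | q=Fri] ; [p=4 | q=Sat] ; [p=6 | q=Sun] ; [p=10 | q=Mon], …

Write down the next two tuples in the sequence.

[p=16 | q=Tue], [p=26 | q=Wed]

For the p, each term is the sum of the two before it: 2, 4, 6, 10 → 16 → 26.
Q goes Fri, Sat, Sun, Mon → Tue → Wed (runs through the weekdays Mon→Sun).
Putting the parts together: [p=16 | q=Tue] and then [p=26 | q=Wed].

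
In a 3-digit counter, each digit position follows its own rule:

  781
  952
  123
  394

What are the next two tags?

First digit: +2 each step, mod 10, so 7, 9, 1, 3 → 5 → 7.
Second digit: −3 each step, mod 10; 8, 5, 2, 9 → 6 → 3.
Third digit goes 1, 2, 3, 4 → 5 → 6 (+1 each step, mod 10).
Putting the parts together: 565 and then 736.

565 then 736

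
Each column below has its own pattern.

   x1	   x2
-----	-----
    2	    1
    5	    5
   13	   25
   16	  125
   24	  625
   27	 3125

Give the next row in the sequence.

Column x1: alternating steps +3, +8, +3, +8, …, so 2, 5, 13, 16, 24, 27 → 35.
Column x2: 1, 5, 25, 125, 625, 3125 → 15625 (×5 each step).
Putting it together: 35  15625.

35  15625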